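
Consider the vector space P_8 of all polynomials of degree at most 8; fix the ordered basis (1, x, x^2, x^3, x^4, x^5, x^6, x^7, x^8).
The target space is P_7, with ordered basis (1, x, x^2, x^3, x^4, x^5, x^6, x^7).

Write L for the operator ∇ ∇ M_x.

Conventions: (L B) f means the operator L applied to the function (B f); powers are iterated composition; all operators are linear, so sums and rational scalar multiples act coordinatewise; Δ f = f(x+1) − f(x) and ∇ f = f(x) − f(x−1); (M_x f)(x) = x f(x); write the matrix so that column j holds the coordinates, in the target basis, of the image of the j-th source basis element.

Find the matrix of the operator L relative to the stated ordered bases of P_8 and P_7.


image of 1: 0
image of x: 2
image of x^2: 6x - 6
image of x^3: 12x^2 - 24x + 14
image of x^4: 20x^3 - 60x^2 + 70x - 30
image of x^5: 30x^4 - 120x^3 + 210x^2 - 180x + 62
image of x^6: 42x^5 - 210x^4 + 490x^3 - 630x^2 + 434x - 126
image of x^7: 56x^6 - 336x^5 + 980x^4 - 1680x^3 + 1736x^2 - 1008x + 254
image of x^8: 72x^7 - 504x^6 + 1764x^5 - 3780x^4 + 5208x^3 - 4536x^2 + 2286x - 510
each image's coordinates form column j of the matrix

the matrix is [[0, 2, -6, 14, -30, 62, -126, 254, -510]; [0, 0, 6, -24, 70, -180, 434, -1008, 2286]; [0, 0, 0, 12, -60, 210, -630, 1736, -4536]; [0, 0, 0, 0, 20, -120, 490, -1680, 5208]; [0, 0, 0, 0, 0, 30, -210, 980, -3780]; [0, 0, 0, 0, 0, 0, 42, -336, 1764]; [0, 0, 0, 0, 0, 0, 0, 56, -504]; [0, 0, 0, 0, 0, 0, 0, 0, 72]] (rows listed top to bottom)


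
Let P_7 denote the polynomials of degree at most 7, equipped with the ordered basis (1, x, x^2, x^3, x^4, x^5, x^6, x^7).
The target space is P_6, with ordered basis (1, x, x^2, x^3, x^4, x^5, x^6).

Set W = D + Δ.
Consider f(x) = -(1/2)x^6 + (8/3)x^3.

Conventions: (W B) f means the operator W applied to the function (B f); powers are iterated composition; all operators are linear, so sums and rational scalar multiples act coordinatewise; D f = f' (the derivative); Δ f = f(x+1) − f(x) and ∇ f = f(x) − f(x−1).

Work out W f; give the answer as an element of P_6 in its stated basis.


D f = -3x^5 + 8x^2
Δ f = -3x^5 - (15/2)x^4 - 10x^3 + (1/2)x^2 + 5x + 13/6
(D + Δ) f = -6x^5 - (15/2)x^4 - 10x^3 + (17/2)x^2 + 5x + 13/6

g(x) = -6x^5 - (15/2)x^4 - 10x^3 + (17/2)x^2 + 5x + 13/6


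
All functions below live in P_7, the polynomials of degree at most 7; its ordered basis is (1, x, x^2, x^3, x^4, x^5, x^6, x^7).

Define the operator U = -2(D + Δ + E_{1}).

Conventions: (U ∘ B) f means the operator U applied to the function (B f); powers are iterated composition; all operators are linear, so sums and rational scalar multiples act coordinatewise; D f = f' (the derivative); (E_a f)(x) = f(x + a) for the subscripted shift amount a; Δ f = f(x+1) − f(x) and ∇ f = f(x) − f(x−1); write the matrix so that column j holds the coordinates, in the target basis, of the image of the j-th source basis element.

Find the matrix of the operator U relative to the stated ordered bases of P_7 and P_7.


image of 1: -2
image of x: -2x - 6
image of x^2: -2x^2 - 12x - 4
image of x^3: -2x^3 - 18x^2 - 12x - 4
image of x^4: -2x^4 - 24x^3 - 24x^2 - 16x - 4
image of x^5: -2x^5 - 30x^4 - 40x^3 - 40x^2 - 20x - 4
image of x^6: -2x^6 - 36x^5 - 60x^4 - 80x^3 - 60x^2 - 24x - 4
image of x^7: -2x^7 - 42x^6 - 84x^5 - 140x^4 - 140x^3 - 84x^2 - 28x - 4
each image's coordinates form column j of the matrix

the matrix is [[-2, -6, -4, -4, -4, -4, -4, -4]; [0, -2, -12, -12, -16, -20, -24, -28]; [0, 0, -2, -18, -24, -40, -60, -84]; [0, 0, 0, -2, -24, -40, -80, -140]; [0, 0, 0, 0, -2, -30, -60, -140]; [0, 0, 0, 0, 0, -2, -36, -84]; [0, 0, 0, 0, 0, 0, -2, -42]; [0, 0, 0, 0, 0, 0, 0, -2]] (rows listed top to bottom)


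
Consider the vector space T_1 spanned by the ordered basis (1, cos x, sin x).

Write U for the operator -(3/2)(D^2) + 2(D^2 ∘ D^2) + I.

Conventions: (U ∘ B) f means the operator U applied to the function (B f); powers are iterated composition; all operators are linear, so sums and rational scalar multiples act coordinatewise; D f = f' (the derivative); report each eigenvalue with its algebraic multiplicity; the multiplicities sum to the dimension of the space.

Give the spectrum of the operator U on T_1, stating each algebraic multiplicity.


λ = 1 (multiplicity 1), λ = 9/2 (multiplicity 2)

image of 1: 1
image of cos x: (9/2)cos x
image of sin x: (9/2)sin x
the matrix is diagonal; its diagonal is (1, 9/2, 9/2)
for a triangular matrix the eigenvalues are the diagonal entries, with algebraic multiplicity their repetition count


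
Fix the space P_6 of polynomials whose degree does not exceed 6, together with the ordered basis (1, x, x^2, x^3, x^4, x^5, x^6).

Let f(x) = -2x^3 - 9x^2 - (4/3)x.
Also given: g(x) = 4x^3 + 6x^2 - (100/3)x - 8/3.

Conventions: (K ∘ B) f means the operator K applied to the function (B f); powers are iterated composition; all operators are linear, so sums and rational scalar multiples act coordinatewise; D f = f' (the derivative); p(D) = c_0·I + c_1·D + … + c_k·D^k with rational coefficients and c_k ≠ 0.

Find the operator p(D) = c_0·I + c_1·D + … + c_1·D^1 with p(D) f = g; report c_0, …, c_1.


c_0 = -2, c_1 = 2

D^0 f = -2x^3 - 9x^2 - (4/3)x
D^1 f = -6x^2 - 18x - 4/3
matching coefficients of g against c_0 f + c_1 Df + … from the top degree down determines the c_i
solution: c_0 = -2, c_1 = 2


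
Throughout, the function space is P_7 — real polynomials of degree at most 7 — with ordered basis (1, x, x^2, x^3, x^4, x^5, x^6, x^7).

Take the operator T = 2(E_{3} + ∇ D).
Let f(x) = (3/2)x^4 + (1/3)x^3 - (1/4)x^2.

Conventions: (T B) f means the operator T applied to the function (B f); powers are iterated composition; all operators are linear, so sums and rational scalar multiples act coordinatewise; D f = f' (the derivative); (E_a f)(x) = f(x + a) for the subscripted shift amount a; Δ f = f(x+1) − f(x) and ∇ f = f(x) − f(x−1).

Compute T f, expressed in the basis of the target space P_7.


g(x) = 3x^4 + (110/3)x^3 + (407/2)x^2 + 307x + 531/2

E_{3} f = (3/2)x^4 + (55/3)x^3 + (335/4)x^2 + (339/2)x + 513/4
D f = 6x^3 + x^2 - (1/2)x
∇ D f = 18x^2 - 16x + 9/2
(E_{3} + ∇ D) f = (3/2)x^4 + (55/3)x^3 + (407/4)x^2 + (307/2)x + 531/4
(2(E_{3} + ∇ D)) f = 3x^4 + (110/3)x^3 + (407/2)x^2 + 307x + 531/2


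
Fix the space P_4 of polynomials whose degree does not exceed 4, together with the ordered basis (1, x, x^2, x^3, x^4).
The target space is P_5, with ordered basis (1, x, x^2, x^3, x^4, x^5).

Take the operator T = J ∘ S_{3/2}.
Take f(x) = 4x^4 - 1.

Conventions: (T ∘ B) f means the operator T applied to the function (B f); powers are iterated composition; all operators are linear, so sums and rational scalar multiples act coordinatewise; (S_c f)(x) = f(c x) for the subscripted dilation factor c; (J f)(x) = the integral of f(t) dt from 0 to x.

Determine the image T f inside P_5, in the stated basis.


g(x) = (81/20)x^5 - x

S_{3/2} f = (81/4)x^4 - 1
J S_{3/2} f = (81/20)x^5 - x


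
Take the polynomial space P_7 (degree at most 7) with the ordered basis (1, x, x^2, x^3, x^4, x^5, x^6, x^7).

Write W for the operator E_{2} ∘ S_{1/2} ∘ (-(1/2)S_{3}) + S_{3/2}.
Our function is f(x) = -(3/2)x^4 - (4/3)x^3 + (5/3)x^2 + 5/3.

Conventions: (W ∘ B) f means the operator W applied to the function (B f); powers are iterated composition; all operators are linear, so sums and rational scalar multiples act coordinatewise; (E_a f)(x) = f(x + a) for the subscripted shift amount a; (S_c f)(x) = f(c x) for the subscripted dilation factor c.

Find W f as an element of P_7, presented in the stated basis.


S_{3} f = -(243/2)x^4 - 36x^3 + 15x^2 + 5/3
(-(1/2)S_{3}) f = (243/4)x^4 + 18x^3 - (15/2)x^2 - 5/6
S_{1/2} (-(1/2)S_{3}) f = (243/64)x^4 + (9/4)x^3 - (15/8)x^2 - 5/6
E_{2} S_{1/2} (-(1/2)S_{3}) f = (243/64)x^4 + (261/8)x^3 + (411/4)x^2 + 141x + 845/12
S_{3/2} f = -(243/32)x^4 - (9/2)x^3 + (15/4)x^2 + 5/3
(E_{2} ∘ S_{1/2} ∘ (-(1/2)S_{3}) + S_{3/2}) f = -(243/64)x^4 + (225/8)x^3 + (213/2)x^2 + 141x + 865/12

the image equals g(x) = -(243/64)x^4 + (225/8)x^3 + (213/2)x^2 + 141x + 865/12


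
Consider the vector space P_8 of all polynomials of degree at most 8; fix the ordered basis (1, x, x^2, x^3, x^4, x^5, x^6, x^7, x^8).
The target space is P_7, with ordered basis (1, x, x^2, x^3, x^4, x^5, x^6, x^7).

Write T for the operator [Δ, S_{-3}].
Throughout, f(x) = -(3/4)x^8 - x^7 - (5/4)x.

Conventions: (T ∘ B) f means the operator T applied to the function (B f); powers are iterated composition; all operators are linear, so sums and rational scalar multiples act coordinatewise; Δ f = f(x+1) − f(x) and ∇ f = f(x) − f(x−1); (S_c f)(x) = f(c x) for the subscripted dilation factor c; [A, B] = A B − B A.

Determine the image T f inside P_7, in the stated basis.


g(x) = -52488x^7 - 102060x^6 - 244944x^5 - 260820x^4 - 201096x^3 - 91476x^2 - 24096x - 2727

S_{-3} f = -(19683/4)x^8 + 2187x^7 + (15/4)x
Δ S_{-3} f = -39366x^7 - 122472x^6 - 229635x^5 - (535815/2)x^4 - 199017x^3 - 91854x^2 - 24057x - 2730
Δ f = -6x^7 - 28x^6 - 63x^5 - (175/2)x^4 - 77x^3 - 42x^2 - 13x - 3
S_{-3} Δ f = 13122x^7 - 20412x^6 + 15309x^5 - (14175/2)x^4 + 2079x^3 - 378x^2 + 39x - 3
[Δ, S_{-3}] f = -52488x^7 - 102060x^6 - 244944x^5 - 260820x^4 - 201096x^3 - 91476x^2 - 24096x - 2727


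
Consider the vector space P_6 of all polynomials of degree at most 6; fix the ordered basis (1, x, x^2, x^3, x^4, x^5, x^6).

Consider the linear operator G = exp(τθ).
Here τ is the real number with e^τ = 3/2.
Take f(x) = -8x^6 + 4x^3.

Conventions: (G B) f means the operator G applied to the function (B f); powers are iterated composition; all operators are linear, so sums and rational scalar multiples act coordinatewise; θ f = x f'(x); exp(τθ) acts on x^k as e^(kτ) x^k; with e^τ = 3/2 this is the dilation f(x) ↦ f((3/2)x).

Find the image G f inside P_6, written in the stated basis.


the image equals g(x) = -(729/8)x^6 + (27/2)x^3

exp(τθ) x^k = e^(kτ) x^k; with e^τ = 3/2 this sends x^k to (3/2)^k x^k
x^3 ↦ 27/8 x^3
x^6 ↦ 729/64 x^6
applying this coordinatewise to f: exp(τθ) f = -(729/8)x^6 + (27/2)x^3


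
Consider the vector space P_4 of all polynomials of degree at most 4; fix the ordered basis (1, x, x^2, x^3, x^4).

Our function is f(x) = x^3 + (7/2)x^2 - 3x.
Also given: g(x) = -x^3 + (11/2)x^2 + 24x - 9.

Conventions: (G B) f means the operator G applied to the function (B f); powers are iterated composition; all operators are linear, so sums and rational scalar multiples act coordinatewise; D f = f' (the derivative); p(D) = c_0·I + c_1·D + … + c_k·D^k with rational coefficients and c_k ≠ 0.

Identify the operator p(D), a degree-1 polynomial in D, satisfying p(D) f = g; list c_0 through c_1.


D^0 f = x^3 + (7/2)x^2 - 3x
D^1 f = 3x^2 + 7x - 3
matching coefficients of g against c_0 f + c_1 Df + … from the top degree down determines the c_i
solution: c_0 = -1, c_1 = 3

p(D) = -I + 3·D, i.e. c_0 = -1, c_1 = 3


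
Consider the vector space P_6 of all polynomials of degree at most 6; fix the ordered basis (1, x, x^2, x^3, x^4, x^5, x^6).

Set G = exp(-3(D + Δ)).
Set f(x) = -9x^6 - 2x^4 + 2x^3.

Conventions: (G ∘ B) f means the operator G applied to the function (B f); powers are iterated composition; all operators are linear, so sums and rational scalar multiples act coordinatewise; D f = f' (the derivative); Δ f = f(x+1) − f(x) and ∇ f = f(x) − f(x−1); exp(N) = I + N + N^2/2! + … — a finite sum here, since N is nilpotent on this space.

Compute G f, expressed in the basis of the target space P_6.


order-1 term: 324x^5 + 405x^4 + 588x^3 + 405x^2 + 168x + 27
order-2 term: -4860x^4 - 9720x^3 - 13797x^2 - 9936x - 3087
order-3 term: 38880x^3 + 87480x^2 + 103788x + 48249
order-4 term: -174960x^2 - 349920x - 250452
order-5 term: 419904x + 524880
order-6 term: -419904
the series for exp(-3(D + Δ)) f terminates at order 6
exp(-3(D + Δ)) f = -9x^6 + 324x^5 - 4457x^4 + 29750x^3 - 100872x^2 + 164004x - 100287

the result is g(x) = -9x^6 + 324x^5 - 4457x^4 + 29750x^3 - 100872x^2 + 164004x - 100287


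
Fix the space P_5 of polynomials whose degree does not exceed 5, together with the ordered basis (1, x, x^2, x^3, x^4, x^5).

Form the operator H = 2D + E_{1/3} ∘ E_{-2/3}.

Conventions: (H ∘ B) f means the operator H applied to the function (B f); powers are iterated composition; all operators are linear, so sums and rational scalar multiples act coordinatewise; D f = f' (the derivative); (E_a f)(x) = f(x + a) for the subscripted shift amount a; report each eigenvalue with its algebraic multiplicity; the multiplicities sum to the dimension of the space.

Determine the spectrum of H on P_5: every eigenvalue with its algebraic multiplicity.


image of 1: 1
image of x: x + 5/3
image of x^2: x^2 + (10/3)x + 1/9
image of x^3: x^3 + 5x^2 + (1/3)x - 1/27
image of x^4: x^4 + (20/3)x^3 + (2/3)x^2 - (4/27)x + 1/81
image of x^5: x^5 + (25/3)x^4 + (10/9)x^3 - (10/27)x^2 + (5/81)x - 1/243
the matrix is upper triangular; its diagonal is (1, 1, 1, 1, 1, 1)
for a triangular matrix the eigenvalues are the diagonal entries, with algebraic multiplicity their repetition count

λ = 1 (multiplicity 6)


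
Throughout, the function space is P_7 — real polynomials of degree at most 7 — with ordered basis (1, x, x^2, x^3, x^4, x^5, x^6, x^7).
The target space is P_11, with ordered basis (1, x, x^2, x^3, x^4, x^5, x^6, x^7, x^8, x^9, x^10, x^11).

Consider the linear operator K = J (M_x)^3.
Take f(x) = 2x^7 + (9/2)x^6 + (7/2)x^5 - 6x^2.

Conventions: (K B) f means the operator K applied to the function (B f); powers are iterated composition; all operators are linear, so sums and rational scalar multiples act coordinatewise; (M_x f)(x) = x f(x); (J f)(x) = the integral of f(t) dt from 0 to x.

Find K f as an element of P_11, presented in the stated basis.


M_x f = 2x^8 + (9/2)x^7 + (7/2)x^6 - 6x^3
M_x M_x f = 2x^9 + (9/2)x^8 + (7/2)x^7 - 6x^4
M_x M_x M_x f = 2x^10 + (9/2)x^9 + (7/2)x^8 - 6x^5
J (M_x)^3 f = (2/11)x^11 + (9/20)x^10 + (7/18)x^9 - x^6

the image equals g(x) = (2/11)x^11 + (9/20)x^10 + (7/18)x^9 - x^6


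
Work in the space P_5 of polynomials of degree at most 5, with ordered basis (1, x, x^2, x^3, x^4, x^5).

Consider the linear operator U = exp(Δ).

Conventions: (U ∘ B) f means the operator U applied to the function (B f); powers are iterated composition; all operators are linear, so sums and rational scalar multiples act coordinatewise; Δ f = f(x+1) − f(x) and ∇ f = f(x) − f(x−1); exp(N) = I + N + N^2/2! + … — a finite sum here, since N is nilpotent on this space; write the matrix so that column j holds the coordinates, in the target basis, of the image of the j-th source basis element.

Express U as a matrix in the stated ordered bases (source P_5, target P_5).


the matrix is [[1, 1, 2, 5, 15, 52]; [0, 1, 2, 6, 20, 75]; [0, 0, 1, 3, 12, 50]; [0, 0, 0, 1, 4, 20]; [0, 0, 0, 0, 1, 5]; [0, 0, 0, 0, 0, 1]] (rows listed top to bottom)

image of 1: 1
image of x: x + 1
image of x^2: x^2 + 2x + 2
image of x^3: x^3 + 3x^2 + 6x + 5
image of x^4: x^4 + 4x^3 + 12x^2 + 20x + 15
image of x^5: x^5 + 5x^4 + 20x^3 + 50x^2 + 75x + 52
each image's coordinates form column j of the matrix


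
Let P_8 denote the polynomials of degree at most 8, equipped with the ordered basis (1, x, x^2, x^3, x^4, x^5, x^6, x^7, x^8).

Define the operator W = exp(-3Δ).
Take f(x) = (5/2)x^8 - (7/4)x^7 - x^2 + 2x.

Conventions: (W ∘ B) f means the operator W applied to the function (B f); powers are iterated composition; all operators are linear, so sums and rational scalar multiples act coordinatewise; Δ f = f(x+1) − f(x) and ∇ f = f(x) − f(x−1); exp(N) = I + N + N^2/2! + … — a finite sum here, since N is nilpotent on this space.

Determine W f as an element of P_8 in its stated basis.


order-1 term: -60x^7 - (693/4)x^6 - (1239/4)x^5 - (1365/4)x^4 - (945/4)x^3 - (399/4)x^2 - (69/4)x - 21/4
order-2 term: 630x^6 + (13797/4)x^5 + (37485/4)x^4 + (60165/4)x^3 + (58275/4)x^2 + (31689/4)x + 7425/4
order-3 term: -3780x^5 - (106785/4)x^4 - (169155/2)x^3 - (581175/4)x^2 - (265545/2)x - 203931/4
order-4 term: 14175x^4 + (433755/4)x^3 + (677565/2)x^2 + (2010015/4)x + 294840
order-5 term: -34020x^3 - (984879/4)x^2 - (2542995/4)x - 578340
order-6 term: 51030x^2 + (1188999/4)x + 1831977/4
order-7 term: -43740x - 597051/4
order-8 term: 32805/2
the series for exp(-3Δ) f terminates at order 8
exp(-3Δ) f = (5/2)x^8 - (247/4)x^7 + (1827/4)x^6 - (1281/2)x^5 - (13965/4)x^4 + (18585/4)x^3 + 12767x^2 - (18403/4)x - 29991/4

the result is g(x) = (5/2)x^8 - (247/4)x^7 + (1827/4)x^6 - (1281/2)x^5 - (13965/4)x^4 + (18585/4)x^3 + 12767x^2 - (18403/4)x - 29991/4


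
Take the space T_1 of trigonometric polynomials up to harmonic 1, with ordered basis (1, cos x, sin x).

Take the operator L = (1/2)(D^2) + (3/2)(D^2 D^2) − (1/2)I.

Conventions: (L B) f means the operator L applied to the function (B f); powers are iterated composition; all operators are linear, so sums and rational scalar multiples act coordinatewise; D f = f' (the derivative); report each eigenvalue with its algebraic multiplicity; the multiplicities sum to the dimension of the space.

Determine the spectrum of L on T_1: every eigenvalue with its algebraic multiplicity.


image of 1: -1/2
image of cos x: (1/2)cos x
image of sin x: (1/2)sin x
the matrix is diagonal; its diagonal is (-1/2, 1/2, 1/2)
for a triangular matrix the eigenvalues are the diagonal entries, with algebraic multiplicity their repetition count

λ = -1/2 (multiplicity 1), λ = 1/2 (multiplicity 2)


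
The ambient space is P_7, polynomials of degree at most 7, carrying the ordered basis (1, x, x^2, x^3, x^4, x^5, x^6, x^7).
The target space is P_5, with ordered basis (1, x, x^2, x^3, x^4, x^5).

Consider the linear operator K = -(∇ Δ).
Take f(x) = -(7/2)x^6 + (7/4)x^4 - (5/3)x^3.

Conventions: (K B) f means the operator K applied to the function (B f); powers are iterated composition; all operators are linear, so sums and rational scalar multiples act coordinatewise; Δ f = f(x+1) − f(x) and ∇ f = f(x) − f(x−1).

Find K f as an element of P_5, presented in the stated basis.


the image equals g(x) = 105x^4 + 84x^2 + 10x + 7/2

Δ f = -21x^5 - (105/2)x^4 - 63x^3 - 47x^2 - 19x - 41/12
∇ Δ f = -105x^4 - 84x^2 - 10x - 7/2
(-(∇ Δ)) f = 105x^4 + 84x^2 + 10x + 7/2


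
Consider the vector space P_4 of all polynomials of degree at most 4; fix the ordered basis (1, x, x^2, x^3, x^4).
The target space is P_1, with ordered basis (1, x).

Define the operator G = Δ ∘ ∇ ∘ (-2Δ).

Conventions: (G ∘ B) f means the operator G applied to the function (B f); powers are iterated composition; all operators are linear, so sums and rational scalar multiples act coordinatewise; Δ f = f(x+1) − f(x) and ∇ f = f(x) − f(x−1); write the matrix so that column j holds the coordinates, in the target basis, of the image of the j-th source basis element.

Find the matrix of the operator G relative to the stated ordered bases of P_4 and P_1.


image of 1: 0
image of x: 0
image of x^2: 0
image of x^3: -12
image of x^4: -48x - 24
each image's coordinates form column j of the matrix

the matrix is [[0, 0, 0, -12, -24]; [0, 0, 0, 0, -48]] (rows listed top to bottom)


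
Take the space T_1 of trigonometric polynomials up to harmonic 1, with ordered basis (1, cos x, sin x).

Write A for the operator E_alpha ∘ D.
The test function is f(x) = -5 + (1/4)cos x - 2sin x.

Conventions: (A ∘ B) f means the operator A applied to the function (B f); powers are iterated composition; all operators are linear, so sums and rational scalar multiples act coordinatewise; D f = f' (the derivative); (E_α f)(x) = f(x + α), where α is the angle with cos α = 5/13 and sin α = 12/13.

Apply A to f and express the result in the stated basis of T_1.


D f = -2cos x - (1/4)sin x
E_alpha D f = -cos x + (7/4)sin x

the result is g(x) = -cos x + (7/4)sin x


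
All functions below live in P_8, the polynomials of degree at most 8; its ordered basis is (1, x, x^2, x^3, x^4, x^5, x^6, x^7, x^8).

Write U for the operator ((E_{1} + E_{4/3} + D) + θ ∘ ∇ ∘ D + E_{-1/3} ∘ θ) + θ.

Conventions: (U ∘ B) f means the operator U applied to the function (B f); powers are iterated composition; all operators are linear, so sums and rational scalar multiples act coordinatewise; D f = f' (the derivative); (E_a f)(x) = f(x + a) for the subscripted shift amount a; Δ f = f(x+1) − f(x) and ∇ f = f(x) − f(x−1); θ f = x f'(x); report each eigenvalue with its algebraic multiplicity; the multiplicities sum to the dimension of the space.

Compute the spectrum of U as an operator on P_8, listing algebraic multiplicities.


λ = 2 (multiplicity 1), λ = 4 (multiplicity 1), λ = 6 (multiplicity 1), λ = 8 (multiplicity 1), λ = 10 (multiplicity 1), λ = 12 (multiplicity 1), λ = 14 (multiplicity 1), λ = 16 (multiplicity 1), λ = 18 (multiplicity 1)

image of 1: 2
image of x: 4x + 3
image of x^2: 6x^2 + (16/3)x + 3
image of x^3: 8x^3 + 7x^2 + (46/3)x + 88/27
image of x^4: 10x^4 + 8x^3 + (130/3)x^2 + (8/9)x + 341/81
image of x^5: 12x^5 + (25/3)x^4 + (280/3)x^3 - (760/27)x^2 + (370/9)x + 1262/243
image of x^6: 14x^6 + 8x^5 + (515/3)x^4 - (3160/27)x^3 + (4955/27)x^2 + (92/81)x + 4831/729
image of x^7: 16x^7 + 7x^6 + (854/3)x^5 - (2800/9)x^4 + (46060/81)x^3 - (910/9)x^2 + (64442/729)x + 6188/729
image of x^8: 18x^8 + (16/3)x^7 + (1316/3)x^6 - (18032/27)x^5 + (38290/27)x^4 - (133616/243)x^3 + (14084/27)x^2 + (26032/2187)x + 24035/2187
the matrix is upper triangular; its diagonal is (2, 4, 6, 8, 10, 12, 14, 16, 18)
for a triangular matrix the eigenvalues are the diagonal entries, with algebraic multiplicity their repetition count


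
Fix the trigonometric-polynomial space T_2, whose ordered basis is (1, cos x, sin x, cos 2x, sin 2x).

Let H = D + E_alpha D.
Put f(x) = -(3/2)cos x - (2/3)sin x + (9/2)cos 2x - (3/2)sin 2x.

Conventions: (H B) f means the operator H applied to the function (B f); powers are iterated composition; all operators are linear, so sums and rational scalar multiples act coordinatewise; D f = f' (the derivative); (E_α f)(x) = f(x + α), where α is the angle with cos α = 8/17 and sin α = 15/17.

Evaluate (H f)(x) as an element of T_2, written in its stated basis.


the result is g(x) = (35/102)cos x + (95/34)sin x - (2544/289)cos 2x - (432/289)sin 2x

D f = -(2/3)cos x + (3/2)sin x - 3cos 2x - 9sin 2x
D f = -(2/3)cos x + (3/2)sin x - 3cos 2x - 9sin 2x
E_alpha D f = (103/102)cos x + (22/17)sin x - (1677/289)cos 2x + (2169/289)sin 2x
(D + E_alpha D) f = (35/102)cos x + (95/34)sin x - (2544/289)cos 2x - (432/289)sin 2x


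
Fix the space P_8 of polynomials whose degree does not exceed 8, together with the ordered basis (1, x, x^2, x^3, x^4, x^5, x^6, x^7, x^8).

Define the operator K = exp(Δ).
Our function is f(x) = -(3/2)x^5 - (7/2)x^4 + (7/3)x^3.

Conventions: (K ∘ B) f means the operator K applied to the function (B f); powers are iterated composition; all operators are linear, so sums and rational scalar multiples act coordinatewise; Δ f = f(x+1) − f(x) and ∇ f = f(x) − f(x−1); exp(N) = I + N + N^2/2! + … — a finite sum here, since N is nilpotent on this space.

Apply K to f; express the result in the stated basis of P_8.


g(x) = -(3/2)x^5 - 11x^4 - (125/3)x^3 - 110x^2 - (337/2)x - 713/6

order-1 term: -(15/2)x^4 - 29x^3 - 29x^2 - (29/2)x - 8/3
order-2 term: -15x^3 - 66x^2 - (175/2)x - 40
order-3 term: -15x^2 - 59x - 337/6
order-4 term: -(15/2)x - 37/2
order-5 term: -3/2
the series for exp(Δ) f terminates at order 5
exp(Δ) f = -(3/2)x^5 - 11x^4 - (125/3)x^3 - 110x^2 - (337/2)x - 713/6


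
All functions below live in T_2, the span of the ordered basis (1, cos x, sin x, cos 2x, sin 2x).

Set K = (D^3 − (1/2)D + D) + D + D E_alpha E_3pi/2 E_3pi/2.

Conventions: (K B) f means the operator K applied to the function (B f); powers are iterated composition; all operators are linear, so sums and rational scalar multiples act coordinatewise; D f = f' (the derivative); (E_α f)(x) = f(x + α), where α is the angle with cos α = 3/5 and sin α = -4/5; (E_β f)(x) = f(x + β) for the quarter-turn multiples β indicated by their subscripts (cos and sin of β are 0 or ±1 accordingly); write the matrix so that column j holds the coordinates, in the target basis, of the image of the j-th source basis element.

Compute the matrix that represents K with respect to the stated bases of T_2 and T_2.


image of 1: 0
image of cos x: -(4/5)cos x + (1/10)sin x
image of sin x: -(1/10)cos x - (4/5)sin x
image of cos 2x: (48/25)cos 2x + (139/25)sin 2x
image of sin 2x: -(139/25)cos 2x + (48/25)sin 2x
each image's coordinates form column j of the matrix

the matrix is [[0, 0, 0, 0, 0]; [0, -4/5, -1/10, 0, 0]; [0, 1/10, -4/5, 0, 0]; [0, 0, 0, 48/25, -139/25]; [0, 0, 0, 139/25, 48/25]] (rows listed top to bottom)


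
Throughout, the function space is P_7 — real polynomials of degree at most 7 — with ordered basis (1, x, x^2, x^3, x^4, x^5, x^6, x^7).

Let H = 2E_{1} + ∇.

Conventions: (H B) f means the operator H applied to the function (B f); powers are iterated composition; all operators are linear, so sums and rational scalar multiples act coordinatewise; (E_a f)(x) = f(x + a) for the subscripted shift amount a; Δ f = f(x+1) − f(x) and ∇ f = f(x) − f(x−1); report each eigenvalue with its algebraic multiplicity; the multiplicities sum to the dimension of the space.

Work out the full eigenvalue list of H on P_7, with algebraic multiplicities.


image of 1: 2
image of x: 2x + 3
image of x^2: 2x^2 + 6x + 1
image of x^3: 2x^3 + 9x^2 + 3x + 3
image of x^4: 2x^4 + 12x^3 + 6x^2 + 12x + 1
image of x^5: 2x^5 + 15x^4 + 10x^3 + 30x^2 + 5x + 3
image of x^6: 2x^6 + 18x^5 + 15x^4 + 60x^3 + 15x^2 + 18x + 1
image of x^7: 2x^7 + 21x^6 + 21x^5 + 105x^4 + 35x^3 + 63x^2 + 7x + 3
the matrix is upper triangular; its diagonal is (2, 2, 2, 2, 2, 2, 2, 2)
for a triangular matrix the eigenvalues are the diagonal entries, with algebraic multiplicity their repetition count

λ = 2 (multiplicity 8)


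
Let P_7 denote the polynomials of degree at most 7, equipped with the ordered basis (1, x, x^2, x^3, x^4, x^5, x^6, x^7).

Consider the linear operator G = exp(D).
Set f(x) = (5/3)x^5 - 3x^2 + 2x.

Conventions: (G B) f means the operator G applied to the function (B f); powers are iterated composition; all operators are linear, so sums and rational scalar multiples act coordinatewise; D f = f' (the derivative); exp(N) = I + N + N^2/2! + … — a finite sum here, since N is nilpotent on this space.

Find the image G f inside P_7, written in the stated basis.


g(x) = (5/3)x^5 + (25/3)x^4 + (50/3)x^3 + (41/3)x^2 + (13/3)x + 2/3

order-1 term: (25/3)x^4 - 6x + 2
order-2 term: (50/3)x^3 - 3
order-3 term: (50/3)x^2
order-4 term: (25/3)x
order-5 term: 5/3
the series for exp(D) f terminates at order 5
exp(D) f = (5/3)x^5 + (25/3)x^4 + (50/3)x^3 + (41/3)x^2 + (13/3)x + 2/3


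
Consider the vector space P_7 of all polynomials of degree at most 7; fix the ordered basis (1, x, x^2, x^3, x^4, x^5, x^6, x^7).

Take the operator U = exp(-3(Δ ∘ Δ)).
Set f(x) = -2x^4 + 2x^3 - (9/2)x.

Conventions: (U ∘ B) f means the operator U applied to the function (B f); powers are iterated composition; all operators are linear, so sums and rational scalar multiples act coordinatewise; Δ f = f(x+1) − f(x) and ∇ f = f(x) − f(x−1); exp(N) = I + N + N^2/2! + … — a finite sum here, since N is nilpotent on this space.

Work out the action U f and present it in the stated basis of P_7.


g(x) = -2x^4 + 2x^3 + 72x^2 + (207/2)x - 168

order-1 term: 72x^2 + 108x + 48
order-2 term: -216
the series for exp(-3(Δ ∘ Δ)) f terminates at order 2
exp(-3(Δ ∘ Δ)) f = -2x^4 + 2x^3 + 72x^2 + (207/2)x - 168


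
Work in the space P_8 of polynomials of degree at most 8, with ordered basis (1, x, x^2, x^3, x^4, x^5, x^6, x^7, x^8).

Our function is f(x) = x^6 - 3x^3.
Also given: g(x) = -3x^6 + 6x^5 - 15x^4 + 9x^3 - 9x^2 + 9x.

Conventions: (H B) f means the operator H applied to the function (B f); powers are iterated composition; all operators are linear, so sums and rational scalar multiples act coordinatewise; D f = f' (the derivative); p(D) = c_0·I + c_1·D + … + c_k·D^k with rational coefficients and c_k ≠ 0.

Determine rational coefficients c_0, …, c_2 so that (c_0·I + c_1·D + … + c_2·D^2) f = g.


p(D) = -3·I + D − (1/2)·D^2, i.e. c_0 = -3, c_1 = 1, c_2 = -1/2

D^0 f = x^6 - 3x^3
D^1 f = 6x^5 - 9x^2
D^2 f = 30x^4 - 18x
matching coefficients of g against c_0 f + c_1 Df + … from the top degree down determines the c_i
solution: c_0 = -3, c_1 = 1, c_2 = -1/2


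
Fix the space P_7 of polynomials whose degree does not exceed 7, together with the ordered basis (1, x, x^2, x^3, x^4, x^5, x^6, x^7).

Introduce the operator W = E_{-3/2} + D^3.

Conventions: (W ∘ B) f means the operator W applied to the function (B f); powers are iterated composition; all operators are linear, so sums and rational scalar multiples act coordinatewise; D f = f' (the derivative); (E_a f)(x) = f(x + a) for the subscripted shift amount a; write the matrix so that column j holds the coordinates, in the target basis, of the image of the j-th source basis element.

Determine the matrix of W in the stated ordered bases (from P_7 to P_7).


the matrix is [[1, -3/2, 9/4, 21/8, 81/16, -243/32, 729/64, -2187/128]; [0, 1, -3, 27/4, 21/2, 405/16, -729/16, 5103/64]; [0, 0, 1, -9/2, 27/2, 105/4, 1215/16, -5103/32]; [0, 0, 0, 1, -6, 45/2, 105/2, 2835/16]; [0, 0, 0, 0, 1, -15/2, 135/4, 735/8]; [0, 0, 0, 0, 0, 1, -9, 189/4]; [0, 0, 0, 0, 0, 0, 1, -21/2]; [0, 0, 0, 0, 0, 0, 0, 1]] (rows listed top to bottom)

image of 1: 1
image of x: x - 3/2
image of x^2: x^2 - 3x + 9/4
image of x^3: x^3 - (9/2)x^2 + (27/4)x + 21/8
image of x^4: x^4 - 6x^3 + (27/2)x^2 + (21/2)x + 81/16
image of x^5: x^5 - (15/2)x^4 + (45/2)x^3 + (105/4)x^2 + (405/16)x - 243/32
image of x^6: x^6 - 9x^5 + (135/4)x^4 + (105/2)x^3 + (1215/16)x^2 - (729/16)x + 729/64
image of x^7: x^7 - (21/2)x^6 + (189/4)x^5 + (735/8)x^4 + (2835/16)x^3 - (5103/32)x^2 + (5103/64)x - 2187/128
each image's coordinates form column j of the matrix


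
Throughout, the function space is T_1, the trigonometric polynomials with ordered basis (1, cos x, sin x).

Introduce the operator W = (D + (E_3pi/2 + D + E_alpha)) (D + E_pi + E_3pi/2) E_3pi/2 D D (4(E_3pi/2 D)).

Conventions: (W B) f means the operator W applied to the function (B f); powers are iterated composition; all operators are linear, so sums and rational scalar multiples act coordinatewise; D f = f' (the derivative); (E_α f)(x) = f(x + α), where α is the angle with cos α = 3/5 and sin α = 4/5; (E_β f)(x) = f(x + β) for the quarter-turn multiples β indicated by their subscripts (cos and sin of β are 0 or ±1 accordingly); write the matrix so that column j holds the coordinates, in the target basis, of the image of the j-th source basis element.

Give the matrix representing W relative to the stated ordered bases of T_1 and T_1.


image of 1: 0
image of cos x: (36/5)cos x + (12/5)sin x
image of sin x: -(12/5)cos x + (36/5)sin x
each image's coordinates form column j of the matrix

the matrix is [[0, 0, 0]; [0, 36/5, -12/5]; [0, 12/5, 36/5]] (rows listed top to bottom)


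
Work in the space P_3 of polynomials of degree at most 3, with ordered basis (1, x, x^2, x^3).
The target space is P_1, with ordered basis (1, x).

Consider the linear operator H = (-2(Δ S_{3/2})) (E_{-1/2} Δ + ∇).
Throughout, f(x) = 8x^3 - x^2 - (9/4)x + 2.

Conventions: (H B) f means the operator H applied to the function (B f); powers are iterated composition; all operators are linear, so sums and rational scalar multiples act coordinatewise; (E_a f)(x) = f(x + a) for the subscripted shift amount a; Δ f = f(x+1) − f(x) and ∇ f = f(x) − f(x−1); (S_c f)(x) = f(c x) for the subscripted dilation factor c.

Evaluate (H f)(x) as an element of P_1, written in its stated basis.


the image equals g(x) = -432x - 132

Δ f = 24x^2 + 22x + 19/4
E_{-1/2} Δ f = 24x^2 - 2x - 1/4
∇ f = 24x^2 - 26x + 27/4
(E_{-1/2} Δ + ∇) f = 48x^2 - 28x + 13/2
S_{3/2} (E_{-1/2} Δ + ∇) f = 108x^2 - 42x + 13/2
Δ S_{3/2} (E_{-1/2} Δ + ∇) f = 216x + 66
(-2(Δ S_{3/2})) (E_{-1/2} Δ + ∇) f = -432x - 132


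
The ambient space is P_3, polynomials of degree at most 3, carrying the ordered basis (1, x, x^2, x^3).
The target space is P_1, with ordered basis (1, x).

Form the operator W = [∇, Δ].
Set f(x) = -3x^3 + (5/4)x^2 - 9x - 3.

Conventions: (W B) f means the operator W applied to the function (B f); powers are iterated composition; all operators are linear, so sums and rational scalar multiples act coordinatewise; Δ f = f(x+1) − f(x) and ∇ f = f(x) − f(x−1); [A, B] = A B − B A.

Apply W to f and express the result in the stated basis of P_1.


g(x) = 0

Δ f = -9x^2 - (13/2)x - 43/4
∇ Δ f = -18x + 5/2
∇ f = -9x^2 + (23/2)x - 53/4
Δ ∇ f = -18x + 5/2
[∇, Δ] f = 0


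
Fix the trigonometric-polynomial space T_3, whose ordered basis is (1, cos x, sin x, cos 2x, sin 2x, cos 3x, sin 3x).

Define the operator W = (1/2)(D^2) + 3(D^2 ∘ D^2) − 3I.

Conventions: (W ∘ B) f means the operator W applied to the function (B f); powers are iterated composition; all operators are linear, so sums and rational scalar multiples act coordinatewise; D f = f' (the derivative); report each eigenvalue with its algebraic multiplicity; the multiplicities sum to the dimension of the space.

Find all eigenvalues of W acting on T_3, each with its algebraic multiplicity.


image of 1: -3
image of cos x: -(1/2)cos x
image of sin x: -(1/2)sin x
image of cos 2x: 43cos 2x
image of sin 2x: 43sin 2x
image of cos 3x: (471/2)cos 3x
image of sin 3x: (471/2)sin 3x
the matrix is diagonal; its diagonal is (-3, -1/2, -1/2, 43, 43, 471/2, 471/2)
for a triangular matrix the eigenvalues are the diagonal entries, with algebraic multiplicity their repetition count

λ = -3 (multiplicity 1), λ = -1/2 (multiplicity 2), λ = 43 (multiplicity 2), λ = 471/2 (multiplicity 2)


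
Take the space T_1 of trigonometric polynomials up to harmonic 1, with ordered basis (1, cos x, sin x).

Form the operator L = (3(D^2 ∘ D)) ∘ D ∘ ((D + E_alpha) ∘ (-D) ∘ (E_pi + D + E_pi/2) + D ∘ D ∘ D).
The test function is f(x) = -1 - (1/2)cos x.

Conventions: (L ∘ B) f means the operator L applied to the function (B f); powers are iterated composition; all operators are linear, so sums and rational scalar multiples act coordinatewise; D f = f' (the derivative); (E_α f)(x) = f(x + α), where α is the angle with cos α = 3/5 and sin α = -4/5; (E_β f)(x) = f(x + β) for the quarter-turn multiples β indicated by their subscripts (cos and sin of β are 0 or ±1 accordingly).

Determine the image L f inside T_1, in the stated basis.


the result is g(x) = -(3/2)cos x

E_pi f = -1 + (1/2)cos x
D f = (1/2)sin x
E_pi/2 f = -1 + (1/2)sin x
(E_pi + D + E_pi/2) f = -2 + (1/2)cos x + sin x
D (E_pi + D + E_pi/2) f = cos x - (1/2)sin x
(-D) (E_pi + D + E_pi/2) f = -cos x + (1/2)sin x
D (-D) (E_pi + D + E_pi/2) f = (1/2)cos x + sin x
E_alpha (-D) (E_pi + D + E_pi/2) f = -cos x - (1/2)sin x
(D + E_alpha) (-D) (E_pi + D + E_pi/2) f = -(1/2)cos x + (1/2)sin x
D f = (1/2)sin x
D D f = (1/2)cos x
D D D f = -(1/2)sin x
((D + E_alpha) ∘ (-D) ∘ (E_pi + D + E_pi/2) + D ∘ D ∘ D) f = -(1/2)cos x
D ((D + E_alpha) ∘ (-D) ∘ (E_pi + D + E_pi/2) + D ∘ D ∘ D) f = (1/2)sin x
D D ((D + E_alpha) ∘ (-D) ∘ (E_pi + D + E_pi/2) + D ∘ D ∘ D) f = (1/2)cos x
D D D ((D + E_alpha) ∘ (-D) ∘ (E_pi + D + E_pi/2) + D ∘ D ∘ D) f = -(1/2)sin x
D D D D ((D + E_alpha) ∘ (-D) ∘ (E_pi + D + E_pi/2) + D ∘ D ∘ D) f = -(1/2)cos x
(3(D^2 ∘ D)) D ((D + E_alpha) ∘ (-D) ∘ (E_pi + D + E_pi/2) + D ∘ D ∘ D) f = -(3/2)cos x


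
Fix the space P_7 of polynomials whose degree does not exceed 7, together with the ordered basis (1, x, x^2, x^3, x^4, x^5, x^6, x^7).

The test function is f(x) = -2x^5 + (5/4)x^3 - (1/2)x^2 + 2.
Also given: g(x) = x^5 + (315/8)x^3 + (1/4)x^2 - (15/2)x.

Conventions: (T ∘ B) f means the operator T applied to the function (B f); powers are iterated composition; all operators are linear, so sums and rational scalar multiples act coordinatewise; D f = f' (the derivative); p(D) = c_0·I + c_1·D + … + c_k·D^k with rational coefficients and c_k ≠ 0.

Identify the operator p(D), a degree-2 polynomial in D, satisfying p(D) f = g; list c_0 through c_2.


D^0 f = -2x^5 + (5/4)x^3 - (1/2)x^2 + 2
D^1 f = -10x^4 + (15/4)x^2 - x
D^2 f = -40x^3 + (15/2)x - 1
matching coefficients of g against c_0 f + c_1 Df + … from the top degree down determines the c_i
solution: c_0 = -1/2, c_1 = 0, c_2 = -1

c_0 = -1/2, c_1 = 0, c_2 = -1


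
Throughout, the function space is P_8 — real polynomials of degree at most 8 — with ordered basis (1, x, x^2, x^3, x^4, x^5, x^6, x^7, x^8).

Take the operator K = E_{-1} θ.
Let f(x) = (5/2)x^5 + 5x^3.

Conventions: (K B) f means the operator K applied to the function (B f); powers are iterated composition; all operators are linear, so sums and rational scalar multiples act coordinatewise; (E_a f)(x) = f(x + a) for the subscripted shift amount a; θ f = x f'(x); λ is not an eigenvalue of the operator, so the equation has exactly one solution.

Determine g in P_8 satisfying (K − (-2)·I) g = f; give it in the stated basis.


the result is g(x) = (5/14)x^5 + (125/84)x^4 + (46/21)x^3 + (13/28)x^2 - (125/126)x + 61/252

write g with unknown coordinates in the stated basis and equate coefficients in (K − (-2)·I) g = f
solving from the highest basis element down gives g = (5/14)x^5 + (125/84)x^4 + (46/21)x^3 + (13/28)x^2 - (125/126)x + 61/252
check: K g = (25/14)x^5 - (125/42)x^4 + (13/21)x^3 - (13/14)x^2 + (125/63)x - 61/126
so K g − (-2)·g = (5/2)x^5 + 5x^3 = f ✓


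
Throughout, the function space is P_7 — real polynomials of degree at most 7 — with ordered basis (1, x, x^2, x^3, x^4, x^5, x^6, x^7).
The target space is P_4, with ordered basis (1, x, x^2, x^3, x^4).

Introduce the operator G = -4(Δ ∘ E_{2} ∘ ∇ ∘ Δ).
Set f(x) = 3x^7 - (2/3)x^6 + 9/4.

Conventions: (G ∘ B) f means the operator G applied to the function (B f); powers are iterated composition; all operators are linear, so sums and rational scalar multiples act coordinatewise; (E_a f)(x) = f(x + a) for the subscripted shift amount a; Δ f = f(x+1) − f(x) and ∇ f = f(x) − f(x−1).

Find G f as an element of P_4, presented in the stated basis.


the image equals g(x) = -2520x^4 - 24880x^3 - 95880x^2 - 170160x - 116872

Δ f = 21x^6 + 59x^5 + 95x^4 + (275/3)x^3 + 53x^2 + 17x + 7/3
∇ Δ f = 126x^5 - 20x^4 + 210x^3 - 20x^2 + 42x - 4/3
E_{2} ∇ Δ f = 126x^5 + 1240x^4 + 5090x^3 + 10840x^2 + 11922x + 16184/3
Δ (E_{2} ∘ ∇ ∘ Δ) f = 630x^4 + 6220x^3 + 23970x^2 + 42540x + 29218
(-4(Δ ∘ E_{2} ∘ ∇ ∘ Δ)) f = -2520x^4 - 24880x^3 - 95880x^2 - 170160x - 116872


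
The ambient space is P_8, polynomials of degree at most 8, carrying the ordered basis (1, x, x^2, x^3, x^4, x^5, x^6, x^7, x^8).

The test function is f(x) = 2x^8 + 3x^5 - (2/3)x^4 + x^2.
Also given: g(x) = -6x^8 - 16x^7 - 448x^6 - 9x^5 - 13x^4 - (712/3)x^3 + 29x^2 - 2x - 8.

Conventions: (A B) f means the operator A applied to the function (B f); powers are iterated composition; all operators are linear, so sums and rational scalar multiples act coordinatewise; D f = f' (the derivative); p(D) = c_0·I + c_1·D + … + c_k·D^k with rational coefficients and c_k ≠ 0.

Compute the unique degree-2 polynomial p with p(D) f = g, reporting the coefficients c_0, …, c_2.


c_0 = -3, c_1 = -1, c_2 = -4

D^0 f = 2x^8 + 3x^5 - (2/3)x^4 + x^2
D^1 f = 16x^7 + 15x^4 - (8/3)x^3 + 2x
D^2 f = 112x^6 + 60x^3 - 8x^2 + 2
matching coefficients of g against c_0 f + c_1 Df + … from the top degree down determines the c_i
solution: c_0 = -3, c_1 = -1, c_2 = -4


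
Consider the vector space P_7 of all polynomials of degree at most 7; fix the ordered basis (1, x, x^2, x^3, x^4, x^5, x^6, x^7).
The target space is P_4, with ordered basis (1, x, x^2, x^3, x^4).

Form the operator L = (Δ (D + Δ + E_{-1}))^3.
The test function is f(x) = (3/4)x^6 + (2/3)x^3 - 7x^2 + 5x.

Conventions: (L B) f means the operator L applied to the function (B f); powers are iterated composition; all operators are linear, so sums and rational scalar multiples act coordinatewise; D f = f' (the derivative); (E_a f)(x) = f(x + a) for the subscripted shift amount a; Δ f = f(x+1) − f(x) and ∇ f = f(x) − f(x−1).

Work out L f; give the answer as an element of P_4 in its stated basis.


the result is g(x) = 90x^3 + 1215x^2 + 6345x + 11074

D f = (9/2)x^5 + 2x^2 - 14x + 5
Δ f = (9/2)x^5 + (45/4)x^4 + 15x^3 + (53/4)x^2 - (15/2)x - 7/12
E_{-1} f = (3/4)x^6 - (9/2)x^5 + (45/4)x^4 - (43/3)x^3 + (9/4)x^2 + (33/2)x - 143/12
(D + Δ + E_{-1}) f = (3/4)x^6 + (9/2)x^5 + (45/2)x^4 + (2/3)x^3 + (35/2)x^2 - 5x - 15/2
Δ (D + Δ + E_{-1}) f = (9/2)x^5 + (135/4)x^4 + 150x^3 + (773/4)x^2 + 154x + 491/12
D (Δ (D + Δ + E_{-1})) f = (45/2)x^4 + 135x^3 + 450x^2 + (773/2)x + 154
Δ (Δ (D + Δ + E_{-1})) f = (45/2)x^4 + 180x^3 + (1395/2)x^2 + 994x + 1071/2
E_{-1} (Δ (D + Δ + E_{-1})) f = (9/2)x^5 + (45/4)x^4 + 60x^3 - (397/4)x^2 + 105x - 487/12
(D + Δ + E_{-1}) (Δ (D + Δ + E_{-1})) f = (9/2)x^5 + (225/4)x^4 + 375x^3 + (4193/4)x^2 + (2971/2)x + 7787/12
Δ (D + Δ + E_{-1}) (Δ (D + Δ + E_{-1})) f = (45/2)x^4 + 270x^3 + (3015/2)x^2 + 3469x + 5939/2
D (Δ (D + Δ + E_{-1})) (Δ (D + Δ + E_{-1})) f = 90x^3 + 810x^2 + 3015x + 3469
Δ (Δ (D + Δ + E_{-1})) (Δ (D + Δ + E_{-1})) f = 90x^3 + 945x^2 + 3915x + 5269
E_{-1} (Δ (D + Δ + E_{-1})) (Δ (D + Δ + E_{-1})) f = (45/2)x^4 + 180x^3 + (1665/2)x^2 + 1174x + 1521/2
(D + Δ + E_{-1}) (Δ (D + Δ + E_{-1})) (Δ (D + Δ + E_{-1})) f = (45/2)x^4 + 360x^3 + (5175/2)x^2 + 8104x + 18997/2
Δ (D + Δ + E_{-1}) (Δ (D + Δ + E_{-1})) (Δ (D + Δ + E_{-1})) f = 90x^3 + 1215x^2 + 6345x + 11074
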